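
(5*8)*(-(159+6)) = -6600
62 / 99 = 0.63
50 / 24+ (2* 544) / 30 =767 / 20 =38.35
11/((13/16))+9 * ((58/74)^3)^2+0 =521162176541/33354443317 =15.62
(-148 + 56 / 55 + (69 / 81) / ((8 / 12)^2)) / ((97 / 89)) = -8521127 / 64020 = -133.10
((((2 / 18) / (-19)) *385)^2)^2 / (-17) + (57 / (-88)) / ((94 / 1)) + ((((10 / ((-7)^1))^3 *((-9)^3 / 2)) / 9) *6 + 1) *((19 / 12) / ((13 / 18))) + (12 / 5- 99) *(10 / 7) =759085838770359784373 / 536143889997411696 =1415.82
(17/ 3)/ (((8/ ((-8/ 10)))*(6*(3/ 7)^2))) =-833/ 1620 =-0.51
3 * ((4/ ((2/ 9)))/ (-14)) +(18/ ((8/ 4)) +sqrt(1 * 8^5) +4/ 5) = 208/ 35 +128 * sqrt(2) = 186.96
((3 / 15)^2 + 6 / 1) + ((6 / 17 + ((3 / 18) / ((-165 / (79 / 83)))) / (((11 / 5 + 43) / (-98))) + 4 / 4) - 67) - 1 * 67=-99922070761 / 789242850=-126.60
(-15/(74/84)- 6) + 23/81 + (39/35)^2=-78938788/3671325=-21.50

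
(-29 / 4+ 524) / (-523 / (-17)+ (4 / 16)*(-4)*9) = 35139 / 1480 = 23.74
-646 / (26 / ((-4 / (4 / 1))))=323 / 13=24.85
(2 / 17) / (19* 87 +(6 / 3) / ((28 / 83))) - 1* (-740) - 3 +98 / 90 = 2622743762 / 3553425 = 738.09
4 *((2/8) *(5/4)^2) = 25/16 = 1.56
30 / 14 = 15 / 7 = 2.14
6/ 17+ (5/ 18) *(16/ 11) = 1274/ 1683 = 0.76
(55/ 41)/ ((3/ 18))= 330/ 41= 8.05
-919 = -919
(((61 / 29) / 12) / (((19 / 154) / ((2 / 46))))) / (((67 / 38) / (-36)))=-56364 / 44689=-1.26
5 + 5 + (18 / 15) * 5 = 16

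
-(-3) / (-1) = -3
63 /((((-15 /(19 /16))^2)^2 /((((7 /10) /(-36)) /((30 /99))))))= -70243019 /442368000000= -0.00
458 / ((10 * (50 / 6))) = 687 / 125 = 5.50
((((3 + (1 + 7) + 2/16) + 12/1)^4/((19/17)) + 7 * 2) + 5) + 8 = 255898.72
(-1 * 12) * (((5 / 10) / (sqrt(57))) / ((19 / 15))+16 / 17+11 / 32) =-2097 / 136 - 30 * sqrt(57) / 361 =-16.05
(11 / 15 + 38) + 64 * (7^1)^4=2305541 / 15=153702.73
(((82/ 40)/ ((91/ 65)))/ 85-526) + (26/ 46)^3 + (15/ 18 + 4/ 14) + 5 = -6449444647/ 12410340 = -519.68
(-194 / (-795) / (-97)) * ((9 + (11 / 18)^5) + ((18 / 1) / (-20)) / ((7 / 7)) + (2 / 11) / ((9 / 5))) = -861157949 / 41310680400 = -0.02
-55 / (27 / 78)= -1430 / 9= -158.89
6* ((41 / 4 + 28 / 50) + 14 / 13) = 46359 / 650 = 71.32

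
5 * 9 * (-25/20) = -225/4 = -56.25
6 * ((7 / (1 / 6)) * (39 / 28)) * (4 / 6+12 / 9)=702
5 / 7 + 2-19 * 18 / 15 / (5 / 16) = -12293 / 175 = -70.25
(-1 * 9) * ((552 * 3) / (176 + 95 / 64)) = -953856 / 11359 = -83.97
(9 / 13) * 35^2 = 11025 / 13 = 848.08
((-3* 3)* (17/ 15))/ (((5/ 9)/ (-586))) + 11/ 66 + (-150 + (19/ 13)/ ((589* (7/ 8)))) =4489253149/ 423150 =10609.13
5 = 5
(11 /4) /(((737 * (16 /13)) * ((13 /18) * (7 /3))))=27 /15008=0.00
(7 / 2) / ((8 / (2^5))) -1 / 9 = 125 / 9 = 13.89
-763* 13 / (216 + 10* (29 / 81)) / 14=-114777 / 35572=-3.23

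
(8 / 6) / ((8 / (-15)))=-5 / 2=-2.50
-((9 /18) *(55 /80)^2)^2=-14641 /262144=-0.06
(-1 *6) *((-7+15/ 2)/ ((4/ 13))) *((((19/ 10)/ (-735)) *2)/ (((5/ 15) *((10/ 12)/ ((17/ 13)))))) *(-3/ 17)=-513/ 12250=-0.04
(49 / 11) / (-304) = -49 / 3344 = -0.01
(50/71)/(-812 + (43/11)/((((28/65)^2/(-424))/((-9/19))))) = 1024100/4971958961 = 0.00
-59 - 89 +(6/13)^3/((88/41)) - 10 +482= 7831215/24167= 324.05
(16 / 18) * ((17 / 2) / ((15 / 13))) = 884 / 135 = 6.55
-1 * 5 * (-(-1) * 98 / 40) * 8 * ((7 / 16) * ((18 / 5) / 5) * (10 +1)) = -33957 / 100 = -339.57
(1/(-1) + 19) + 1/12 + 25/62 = 6877/372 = 18.49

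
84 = 84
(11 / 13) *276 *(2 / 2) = 3036 / 13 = 233.54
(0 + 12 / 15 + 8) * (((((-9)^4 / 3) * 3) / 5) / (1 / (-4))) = -1154736 / 25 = -46189.44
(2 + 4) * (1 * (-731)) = -4386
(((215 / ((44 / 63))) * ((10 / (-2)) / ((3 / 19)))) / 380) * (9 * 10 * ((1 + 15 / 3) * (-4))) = 609525 / 11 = 55411.36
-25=-25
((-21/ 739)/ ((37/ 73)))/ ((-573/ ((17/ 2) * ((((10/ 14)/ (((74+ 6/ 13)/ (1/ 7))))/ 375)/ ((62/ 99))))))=48399/ 9972910824800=0.00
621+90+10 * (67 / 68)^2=1666277 / 2312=720.71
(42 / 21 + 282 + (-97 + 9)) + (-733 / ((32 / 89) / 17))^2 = 1229945523545 / 1024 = 1201118675.34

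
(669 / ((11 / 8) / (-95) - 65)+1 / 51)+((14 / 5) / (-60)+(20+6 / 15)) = 423476287 / 41999350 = 10.08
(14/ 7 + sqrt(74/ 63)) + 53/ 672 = sqrt(518)/ 21 + 1397/ 672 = 3.16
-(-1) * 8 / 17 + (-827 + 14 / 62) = -435462 / 527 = -826.30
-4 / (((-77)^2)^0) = -4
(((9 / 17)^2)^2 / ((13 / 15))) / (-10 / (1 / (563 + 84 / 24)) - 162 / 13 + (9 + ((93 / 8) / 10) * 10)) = -787320 / 49136323031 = -0.00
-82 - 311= -393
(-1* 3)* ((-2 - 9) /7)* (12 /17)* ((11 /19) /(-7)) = -0.28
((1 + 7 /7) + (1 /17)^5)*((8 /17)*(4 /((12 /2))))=45435440 /72412707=0.63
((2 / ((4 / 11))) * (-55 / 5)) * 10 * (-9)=5445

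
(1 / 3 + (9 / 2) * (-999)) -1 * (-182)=-25879 / 6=-4313.17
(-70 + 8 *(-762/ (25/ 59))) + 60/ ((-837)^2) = -84398481022/ 5838075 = -14456.56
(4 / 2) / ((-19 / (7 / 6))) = -7 / 57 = -0.12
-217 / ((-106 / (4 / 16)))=217 / 424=0.51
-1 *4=-4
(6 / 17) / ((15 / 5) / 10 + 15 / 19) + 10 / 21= 2190 / 2737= 0.80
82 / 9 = 9.11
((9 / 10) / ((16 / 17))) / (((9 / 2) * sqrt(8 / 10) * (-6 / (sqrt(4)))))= -17 * sqrt(5) / 480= -0.08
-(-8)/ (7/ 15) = 120/ 7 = 17.14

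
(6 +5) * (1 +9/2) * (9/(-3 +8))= 108.90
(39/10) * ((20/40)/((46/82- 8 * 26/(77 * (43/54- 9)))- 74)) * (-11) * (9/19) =5399805411/38854129420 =0.14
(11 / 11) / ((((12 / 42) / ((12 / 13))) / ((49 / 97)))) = 2058 / 1261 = 1.63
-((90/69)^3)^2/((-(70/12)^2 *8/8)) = 1049760000/7253758561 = 0.14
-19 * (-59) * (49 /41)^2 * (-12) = -32298252 /1681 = -19213.71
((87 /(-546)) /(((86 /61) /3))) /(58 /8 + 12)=-5307 /301301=-0.02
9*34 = 306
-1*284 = -284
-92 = -92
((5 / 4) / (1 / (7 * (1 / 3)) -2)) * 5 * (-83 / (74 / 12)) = 43575 / 814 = 53.53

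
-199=-199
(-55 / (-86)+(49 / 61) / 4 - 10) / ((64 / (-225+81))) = 864927 / 41968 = 20.61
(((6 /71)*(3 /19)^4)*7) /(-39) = -1134 /120286283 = -0.00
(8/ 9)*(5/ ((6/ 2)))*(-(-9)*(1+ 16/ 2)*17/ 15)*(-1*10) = -1360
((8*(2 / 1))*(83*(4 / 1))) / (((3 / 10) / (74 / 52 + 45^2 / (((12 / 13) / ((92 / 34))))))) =69702842240 / 663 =105132492.07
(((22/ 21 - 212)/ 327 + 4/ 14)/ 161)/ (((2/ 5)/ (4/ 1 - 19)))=30850/ 368529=0.08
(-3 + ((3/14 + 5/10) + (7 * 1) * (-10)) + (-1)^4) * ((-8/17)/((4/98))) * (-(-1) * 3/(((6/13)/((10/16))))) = 227045/68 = 3338.90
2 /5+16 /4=22 /5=4.40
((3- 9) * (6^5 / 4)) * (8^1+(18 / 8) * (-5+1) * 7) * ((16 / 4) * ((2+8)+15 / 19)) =526046400 / 19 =27686652.63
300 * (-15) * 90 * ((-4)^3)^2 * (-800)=1327104000000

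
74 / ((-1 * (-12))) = 37 / 6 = 6.17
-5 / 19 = -0.26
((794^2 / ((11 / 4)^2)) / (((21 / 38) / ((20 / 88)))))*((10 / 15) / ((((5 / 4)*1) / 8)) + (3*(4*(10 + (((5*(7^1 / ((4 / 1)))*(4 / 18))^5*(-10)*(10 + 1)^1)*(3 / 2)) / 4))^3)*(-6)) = 351560621697886447003414646235143851 / 6062736364170571008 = 57987120102324067.59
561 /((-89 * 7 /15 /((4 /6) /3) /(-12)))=22440 /623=36.02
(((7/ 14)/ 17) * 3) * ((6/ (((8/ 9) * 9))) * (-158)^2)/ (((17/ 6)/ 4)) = 674028/ 289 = 2332.28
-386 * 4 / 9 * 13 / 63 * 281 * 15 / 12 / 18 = -3525145 / 5103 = -690.80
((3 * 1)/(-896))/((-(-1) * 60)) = -1/17920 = -0.00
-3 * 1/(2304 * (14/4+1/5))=-5/14208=-0.00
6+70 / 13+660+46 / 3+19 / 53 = 687.08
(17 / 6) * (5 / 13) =85 / 78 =1.09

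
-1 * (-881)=881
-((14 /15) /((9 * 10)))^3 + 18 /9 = 615093407 /307546875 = 2.00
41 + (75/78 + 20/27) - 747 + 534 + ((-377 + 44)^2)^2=8632051845793/702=12296370150.70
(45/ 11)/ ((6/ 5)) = 3.41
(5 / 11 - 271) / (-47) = 2976 / 517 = 5.76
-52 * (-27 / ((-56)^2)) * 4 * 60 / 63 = 585 / 343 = 1.71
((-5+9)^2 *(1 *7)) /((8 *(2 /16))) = 112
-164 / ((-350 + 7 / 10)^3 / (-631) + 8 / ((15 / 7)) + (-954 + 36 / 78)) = -4035876000 / 1638738547723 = -0.00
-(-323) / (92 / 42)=6783 / 46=147.46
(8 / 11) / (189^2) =0.00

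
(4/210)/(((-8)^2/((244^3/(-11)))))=-453962/1155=-393.04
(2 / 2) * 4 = 4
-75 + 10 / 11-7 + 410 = 3618 / 11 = 328.91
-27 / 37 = -0.73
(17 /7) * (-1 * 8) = -136 /7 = -19.43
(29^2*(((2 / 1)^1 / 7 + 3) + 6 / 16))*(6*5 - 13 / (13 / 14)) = 344810 / 7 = 49258.57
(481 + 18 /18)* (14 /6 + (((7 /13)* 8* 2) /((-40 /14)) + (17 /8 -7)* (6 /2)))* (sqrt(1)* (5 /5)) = -5754839 /780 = -7378.00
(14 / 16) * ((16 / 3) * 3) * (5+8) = 182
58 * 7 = 406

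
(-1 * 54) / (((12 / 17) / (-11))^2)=-104907 / 8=-13113.38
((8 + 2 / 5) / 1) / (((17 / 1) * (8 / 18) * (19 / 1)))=189 / 3230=0.06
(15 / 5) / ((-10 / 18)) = -27 / 5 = -5.40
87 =87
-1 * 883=-883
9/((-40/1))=-9/40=-0.22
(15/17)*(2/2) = 15/17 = 0.88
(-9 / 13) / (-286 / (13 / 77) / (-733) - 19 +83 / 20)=131940 / 2389673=0.06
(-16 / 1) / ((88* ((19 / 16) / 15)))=-2.30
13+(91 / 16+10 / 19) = 5841 / 304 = 19.21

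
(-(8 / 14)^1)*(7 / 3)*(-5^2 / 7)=100 / 21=4.76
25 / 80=5 / 16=0.31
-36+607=571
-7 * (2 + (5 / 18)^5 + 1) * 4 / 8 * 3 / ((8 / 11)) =-436730833 / 10077696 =-43.34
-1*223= -223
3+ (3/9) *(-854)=-845/3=-281.67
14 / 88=7 / 44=0.16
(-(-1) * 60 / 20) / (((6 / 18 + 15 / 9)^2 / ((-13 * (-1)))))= 39 / 4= 9.75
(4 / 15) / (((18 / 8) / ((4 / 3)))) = 64 / 405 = 0.16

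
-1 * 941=-941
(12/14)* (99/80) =297/280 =1.06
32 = 32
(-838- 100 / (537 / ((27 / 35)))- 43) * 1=-1104073 / 1253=-881.14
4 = 4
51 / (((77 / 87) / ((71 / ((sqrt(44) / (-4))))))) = -630054* sqrt(11) / 847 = -2467.12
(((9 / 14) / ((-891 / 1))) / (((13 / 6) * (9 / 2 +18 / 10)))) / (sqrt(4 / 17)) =-5 * sqrt(17) / 189189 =-0.00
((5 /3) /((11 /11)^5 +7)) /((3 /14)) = 35 /36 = 0.97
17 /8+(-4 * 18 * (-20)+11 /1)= 11625 /8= 1453.12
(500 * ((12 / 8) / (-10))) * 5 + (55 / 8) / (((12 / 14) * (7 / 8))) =-2195 / 6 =-365.83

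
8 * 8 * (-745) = -47680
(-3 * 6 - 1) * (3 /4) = -57 /4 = -14.25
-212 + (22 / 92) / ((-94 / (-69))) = -39823 / 188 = -211.82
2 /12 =1 /6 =0.17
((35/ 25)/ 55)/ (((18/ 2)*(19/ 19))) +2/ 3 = 1657/ 2475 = 0.67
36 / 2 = 18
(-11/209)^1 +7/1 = 132/19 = 6.95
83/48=1.73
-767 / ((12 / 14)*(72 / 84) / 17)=-638911 / 36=-17747.53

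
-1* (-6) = 6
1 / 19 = 0.05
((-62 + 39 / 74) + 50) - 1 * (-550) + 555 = 80921 / 74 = 1093.53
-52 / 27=-1.93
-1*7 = -7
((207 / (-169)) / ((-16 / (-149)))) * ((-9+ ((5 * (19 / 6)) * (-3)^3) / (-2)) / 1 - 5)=-24643557 / 10816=-2278.44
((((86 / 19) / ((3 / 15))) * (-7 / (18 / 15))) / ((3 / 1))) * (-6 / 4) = 7525 / 114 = 66.01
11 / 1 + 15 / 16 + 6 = 287 / 16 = 17.94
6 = 6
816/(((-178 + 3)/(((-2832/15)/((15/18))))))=1056.42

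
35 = 35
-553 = -553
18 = 18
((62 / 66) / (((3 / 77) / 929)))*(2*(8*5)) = 16127440 / 9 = 1791937.78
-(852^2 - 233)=-725671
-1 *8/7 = -8/7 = -1.14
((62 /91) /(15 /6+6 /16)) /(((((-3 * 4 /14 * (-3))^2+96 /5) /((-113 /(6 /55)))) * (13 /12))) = -1740200 /198237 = -8.78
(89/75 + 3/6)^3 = 16194277/3375000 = 4.80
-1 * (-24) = 24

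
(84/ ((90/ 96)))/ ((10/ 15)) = 672/ 5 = 134.40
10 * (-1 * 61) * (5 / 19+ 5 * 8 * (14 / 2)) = -3248250 / 19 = -170960.53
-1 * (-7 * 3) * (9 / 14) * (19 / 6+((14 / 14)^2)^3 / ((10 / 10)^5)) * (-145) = -32625 / 4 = -8156.25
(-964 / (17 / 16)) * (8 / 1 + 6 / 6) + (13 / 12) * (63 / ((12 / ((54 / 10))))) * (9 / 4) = -44045199 / 5440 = -8096.54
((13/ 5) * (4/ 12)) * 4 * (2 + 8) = 104/ 3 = 34.67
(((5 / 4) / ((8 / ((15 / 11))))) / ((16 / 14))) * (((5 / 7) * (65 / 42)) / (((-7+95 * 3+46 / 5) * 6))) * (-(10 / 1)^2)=-1015625 / 84919296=-0.01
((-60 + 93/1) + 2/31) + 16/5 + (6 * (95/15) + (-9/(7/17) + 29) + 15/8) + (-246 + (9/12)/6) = -176413/1085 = -162.59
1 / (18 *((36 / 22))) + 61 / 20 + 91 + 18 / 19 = 95.03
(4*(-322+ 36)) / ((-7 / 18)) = 20592 / 7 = 2941.71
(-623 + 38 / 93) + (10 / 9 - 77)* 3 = -26358 / 31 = -850.26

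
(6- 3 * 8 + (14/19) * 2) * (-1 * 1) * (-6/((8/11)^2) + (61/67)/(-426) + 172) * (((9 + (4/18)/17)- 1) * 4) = 7060839822635/82971594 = 85099.48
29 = 29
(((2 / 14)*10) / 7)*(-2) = -20 / 49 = -0.41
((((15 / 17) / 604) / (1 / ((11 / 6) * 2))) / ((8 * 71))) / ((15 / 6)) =11 / 2916112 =0.00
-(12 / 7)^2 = -144 / 49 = -2.94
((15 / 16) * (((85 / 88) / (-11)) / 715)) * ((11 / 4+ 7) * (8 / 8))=-765 / 681472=-0.00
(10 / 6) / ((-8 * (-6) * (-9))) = -5 / 1296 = -0.00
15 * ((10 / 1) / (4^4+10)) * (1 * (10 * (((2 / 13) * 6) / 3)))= 3000 / 1729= 1.74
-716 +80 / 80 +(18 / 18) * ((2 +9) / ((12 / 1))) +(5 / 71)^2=-43196029 / 60492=-714.08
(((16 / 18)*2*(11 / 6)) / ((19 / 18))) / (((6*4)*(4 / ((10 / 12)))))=55 / 2052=0.03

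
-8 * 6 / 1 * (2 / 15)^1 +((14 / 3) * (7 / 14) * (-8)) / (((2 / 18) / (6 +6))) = -2022.40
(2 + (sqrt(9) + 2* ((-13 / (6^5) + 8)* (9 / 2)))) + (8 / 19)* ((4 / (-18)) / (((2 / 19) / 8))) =60371 / 864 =69.87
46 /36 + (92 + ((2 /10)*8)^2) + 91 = 84077 /450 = 186.84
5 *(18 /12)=15 /2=7.50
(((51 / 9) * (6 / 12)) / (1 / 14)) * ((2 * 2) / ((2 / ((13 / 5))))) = 3094 / 15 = 206.27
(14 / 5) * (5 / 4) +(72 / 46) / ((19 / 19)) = 233 / 46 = 5.07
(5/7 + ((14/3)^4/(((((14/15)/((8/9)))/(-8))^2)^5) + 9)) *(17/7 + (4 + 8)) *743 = 13201704173721309468553890292/3938980639167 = 3351553455848707.47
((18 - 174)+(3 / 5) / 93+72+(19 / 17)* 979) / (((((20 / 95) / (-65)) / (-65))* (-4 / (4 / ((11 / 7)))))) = -74787497330 / 5797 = -12901069.06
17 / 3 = 5.67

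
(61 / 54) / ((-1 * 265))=-61 / 14310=-0.00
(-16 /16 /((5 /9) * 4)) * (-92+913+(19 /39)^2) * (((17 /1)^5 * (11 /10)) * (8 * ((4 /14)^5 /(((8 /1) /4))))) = -312144134440864 /71009575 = -4395803.45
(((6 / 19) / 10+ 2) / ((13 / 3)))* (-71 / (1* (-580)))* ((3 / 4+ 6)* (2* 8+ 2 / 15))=44767701 / 7163000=6.25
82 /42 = 41 /21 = 1.95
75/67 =1.12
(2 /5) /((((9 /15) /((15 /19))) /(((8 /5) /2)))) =8 /19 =0.42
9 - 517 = -508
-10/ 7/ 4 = -5/ 14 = -0.36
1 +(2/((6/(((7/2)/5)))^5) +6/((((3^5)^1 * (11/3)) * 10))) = 4279864877/4276800000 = 1.00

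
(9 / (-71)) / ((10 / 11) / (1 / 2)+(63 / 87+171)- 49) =-957 / 940253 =-0.00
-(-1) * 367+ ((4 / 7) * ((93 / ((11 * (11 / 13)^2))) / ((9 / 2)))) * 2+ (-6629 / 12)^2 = 409919311565 / 1341648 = 305534.17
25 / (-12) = -25 / 12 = -2.08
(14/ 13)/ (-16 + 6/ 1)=-7/ 65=-0.11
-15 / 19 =-0.79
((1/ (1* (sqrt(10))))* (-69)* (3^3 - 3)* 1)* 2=-1656* sqrt(10)/ 5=-1047.35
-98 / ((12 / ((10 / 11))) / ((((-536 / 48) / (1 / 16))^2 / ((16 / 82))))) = -1214599.46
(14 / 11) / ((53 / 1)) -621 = -362029 / 583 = -620.98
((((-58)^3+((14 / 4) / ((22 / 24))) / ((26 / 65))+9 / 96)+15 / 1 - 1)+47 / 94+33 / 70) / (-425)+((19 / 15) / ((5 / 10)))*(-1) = 456.50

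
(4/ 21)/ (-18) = -2/ 189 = -0.01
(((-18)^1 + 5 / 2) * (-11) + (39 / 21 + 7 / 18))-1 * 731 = -35170 / 63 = -558.25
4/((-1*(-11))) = 4/11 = 0.36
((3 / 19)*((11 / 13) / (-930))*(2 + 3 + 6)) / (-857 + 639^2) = -121 / 31199518480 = -0.00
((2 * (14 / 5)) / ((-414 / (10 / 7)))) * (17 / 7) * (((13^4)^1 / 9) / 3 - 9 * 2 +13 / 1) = -1932968 / 39123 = -49.41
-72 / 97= -0.74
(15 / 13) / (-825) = -0.00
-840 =-840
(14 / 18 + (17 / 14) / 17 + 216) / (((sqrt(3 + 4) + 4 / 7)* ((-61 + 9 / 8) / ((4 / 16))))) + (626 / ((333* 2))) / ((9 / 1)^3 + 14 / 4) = 6022225118 / 76412625885-191261* sqrt(7) / 1409697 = -0.28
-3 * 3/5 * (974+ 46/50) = -219357/125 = -1754.86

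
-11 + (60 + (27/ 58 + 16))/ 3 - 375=-62729/ 174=-360.51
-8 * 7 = -56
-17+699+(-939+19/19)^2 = 880526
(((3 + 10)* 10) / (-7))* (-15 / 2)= 975 / 7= 139.29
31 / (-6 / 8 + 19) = 124 / 73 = 1.70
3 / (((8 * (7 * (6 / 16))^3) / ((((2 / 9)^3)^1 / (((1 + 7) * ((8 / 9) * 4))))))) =0.00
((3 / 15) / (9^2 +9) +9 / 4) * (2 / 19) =0.24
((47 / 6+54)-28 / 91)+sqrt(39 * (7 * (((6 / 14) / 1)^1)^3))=9 * sqrt(13) / 7+4799 / 78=66.16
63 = 63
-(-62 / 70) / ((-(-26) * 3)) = 31 / 2730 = 0.01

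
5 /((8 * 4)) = 5 /32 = 0.16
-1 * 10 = -10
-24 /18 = -4 /3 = -1.33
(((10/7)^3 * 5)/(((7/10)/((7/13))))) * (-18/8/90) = -1250/4459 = -0.28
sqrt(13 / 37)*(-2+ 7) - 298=-298+ 5*sqrt(481) / 37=-295.04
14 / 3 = 4.67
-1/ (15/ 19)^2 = -361/ 225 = -1.60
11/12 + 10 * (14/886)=1.07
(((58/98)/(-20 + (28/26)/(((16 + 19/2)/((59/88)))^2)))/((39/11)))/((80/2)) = -33465333/160375851685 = -0.00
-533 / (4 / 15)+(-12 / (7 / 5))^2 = -377355 / 196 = -1925.28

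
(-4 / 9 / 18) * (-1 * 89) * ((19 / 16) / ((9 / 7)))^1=11837 / 5832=2.03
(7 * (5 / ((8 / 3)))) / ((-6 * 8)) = -35 / 128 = -0.27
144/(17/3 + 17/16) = 6912/323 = 21.40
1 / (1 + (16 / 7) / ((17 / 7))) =17 / 33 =0.52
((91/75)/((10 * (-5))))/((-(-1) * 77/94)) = -611/20625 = -0.03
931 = 931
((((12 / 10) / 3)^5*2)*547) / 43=35008 / 134375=0.26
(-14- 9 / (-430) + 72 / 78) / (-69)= 72983 / 385710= 0.19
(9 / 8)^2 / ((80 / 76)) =1539 / 1280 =1.20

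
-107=-107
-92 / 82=-1.12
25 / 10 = 5 / 2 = 2.50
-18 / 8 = -9 / 4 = -2.25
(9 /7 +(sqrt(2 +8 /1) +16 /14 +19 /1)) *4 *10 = 40 *sqrt(10) +6000 /7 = 983.63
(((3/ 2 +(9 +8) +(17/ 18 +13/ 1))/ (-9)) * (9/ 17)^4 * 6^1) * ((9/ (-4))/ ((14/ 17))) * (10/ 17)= 1596510/ 584647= 2.73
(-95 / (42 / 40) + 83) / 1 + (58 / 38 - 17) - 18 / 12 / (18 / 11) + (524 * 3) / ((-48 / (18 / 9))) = -47543 / 532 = -89.37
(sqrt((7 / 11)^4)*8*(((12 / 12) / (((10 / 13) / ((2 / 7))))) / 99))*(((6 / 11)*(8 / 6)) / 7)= 832 / 658845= 0.00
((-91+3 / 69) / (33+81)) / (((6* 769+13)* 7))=-1046 / 42461979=-0.00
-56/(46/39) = -1092/23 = -47.48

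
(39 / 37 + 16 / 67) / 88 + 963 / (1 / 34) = 7142735989 / 218152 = 32742.01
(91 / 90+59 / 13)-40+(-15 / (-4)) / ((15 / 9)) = -75349 / 2340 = -32.20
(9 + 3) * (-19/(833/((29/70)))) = -0.11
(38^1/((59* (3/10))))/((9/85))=32300/1593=20.28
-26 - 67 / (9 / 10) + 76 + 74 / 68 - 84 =-107.36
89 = 89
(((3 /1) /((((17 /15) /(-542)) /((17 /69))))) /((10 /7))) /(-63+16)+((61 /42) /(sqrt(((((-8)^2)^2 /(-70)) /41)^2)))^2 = 1028353628329 /163225534464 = 6.30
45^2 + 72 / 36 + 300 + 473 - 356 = 2444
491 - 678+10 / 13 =-2421 / 13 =-186.23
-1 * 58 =-58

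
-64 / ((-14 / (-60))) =-1920 / 7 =-274.29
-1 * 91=-91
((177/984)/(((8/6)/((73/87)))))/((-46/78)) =-0.19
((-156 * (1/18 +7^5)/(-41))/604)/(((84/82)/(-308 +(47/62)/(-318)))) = -23882532661325/750233232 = -31833.48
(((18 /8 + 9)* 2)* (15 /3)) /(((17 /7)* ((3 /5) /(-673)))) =-51959.56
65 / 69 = 0.94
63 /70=9 /10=0.90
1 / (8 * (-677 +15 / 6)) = -1 / 5396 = -0.00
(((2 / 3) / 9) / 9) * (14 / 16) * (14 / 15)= 0.01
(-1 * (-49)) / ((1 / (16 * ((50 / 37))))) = 39200 / 37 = 1059.46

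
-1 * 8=-8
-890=-890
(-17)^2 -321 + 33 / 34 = -1055 / 34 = -31.03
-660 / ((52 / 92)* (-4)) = 3795 / 13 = 291.92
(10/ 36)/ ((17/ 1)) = 5/ 306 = 0.02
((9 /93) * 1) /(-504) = -1 /5208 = -0.00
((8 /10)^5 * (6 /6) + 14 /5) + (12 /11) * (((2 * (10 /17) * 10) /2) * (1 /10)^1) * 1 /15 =1852738 /584375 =3.17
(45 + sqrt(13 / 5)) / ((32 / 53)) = 77.20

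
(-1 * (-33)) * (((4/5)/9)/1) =44/15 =2.93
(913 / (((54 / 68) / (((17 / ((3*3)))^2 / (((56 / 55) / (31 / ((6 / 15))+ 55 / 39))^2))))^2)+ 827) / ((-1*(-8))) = 289419169785141484260602554639297 / 3482235033849158565888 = 83113048651.75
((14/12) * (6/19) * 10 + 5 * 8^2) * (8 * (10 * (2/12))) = 82000/19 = 4315.79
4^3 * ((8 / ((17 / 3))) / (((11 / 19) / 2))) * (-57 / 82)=-216.97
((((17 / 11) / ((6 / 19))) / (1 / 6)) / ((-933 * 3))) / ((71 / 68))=-21964 / 2186019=-0.01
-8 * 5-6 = -46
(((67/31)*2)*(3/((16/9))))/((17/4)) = 1809/1054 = 1.72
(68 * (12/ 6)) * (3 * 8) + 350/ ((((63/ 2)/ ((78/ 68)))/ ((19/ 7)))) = 3298.59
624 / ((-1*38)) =-312 / 19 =-16.42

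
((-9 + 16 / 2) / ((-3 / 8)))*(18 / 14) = 24 / 7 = 3.43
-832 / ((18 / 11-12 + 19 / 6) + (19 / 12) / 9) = 988416 / 8341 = 118.50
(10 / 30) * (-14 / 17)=-14 / 51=-0.27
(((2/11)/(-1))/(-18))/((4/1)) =1/396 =0.00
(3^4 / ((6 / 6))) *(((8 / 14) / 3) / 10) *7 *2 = 108 / 5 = 21.60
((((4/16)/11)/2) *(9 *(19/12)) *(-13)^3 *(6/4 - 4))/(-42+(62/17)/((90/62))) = -479000925/21266432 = -22.52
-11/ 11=-1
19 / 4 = 4.75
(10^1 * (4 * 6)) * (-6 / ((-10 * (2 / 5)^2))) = 900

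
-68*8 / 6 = -272 / 3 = -90.67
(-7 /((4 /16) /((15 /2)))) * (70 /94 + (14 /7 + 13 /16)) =-280875 /376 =-747.01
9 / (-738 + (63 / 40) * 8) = -5 / 403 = -0.01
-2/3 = -0.67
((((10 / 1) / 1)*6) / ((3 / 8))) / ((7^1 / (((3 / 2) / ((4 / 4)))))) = 240 / 7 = 34.29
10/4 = 5/2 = 2.50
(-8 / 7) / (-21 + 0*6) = 8 / 147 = 0.05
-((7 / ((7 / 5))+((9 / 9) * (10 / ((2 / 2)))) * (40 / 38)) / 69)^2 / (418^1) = -87025 / 718425378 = -0.00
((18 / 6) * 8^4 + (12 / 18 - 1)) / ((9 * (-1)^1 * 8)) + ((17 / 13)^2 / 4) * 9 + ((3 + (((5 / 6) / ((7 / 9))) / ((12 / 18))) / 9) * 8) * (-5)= -75114311 / 255528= -293.96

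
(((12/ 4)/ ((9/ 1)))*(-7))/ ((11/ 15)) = -35/ 11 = -3.18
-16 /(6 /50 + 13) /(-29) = 50 /1189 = 0.04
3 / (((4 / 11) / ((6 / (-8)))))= -99 / 16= -6.19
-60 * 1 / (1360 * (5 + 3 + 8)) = -3 / 1088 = -0.00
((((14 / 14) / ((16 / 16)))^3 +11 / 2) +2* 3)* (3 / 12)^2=25 / 32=0.78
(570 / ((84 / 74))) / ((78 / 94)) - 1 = 164932 / 273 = 604.15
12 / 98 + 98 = 4808 / 49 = 98.12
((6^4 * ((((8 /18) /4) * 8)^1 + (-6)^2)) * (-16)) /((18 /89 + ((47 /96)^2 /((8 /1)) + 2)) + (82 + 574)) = -5019298430976 /4319182841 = -1162.09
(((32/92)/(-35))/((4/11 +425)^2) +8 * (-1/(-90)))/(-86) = -7049554846/6820448527935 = -0.00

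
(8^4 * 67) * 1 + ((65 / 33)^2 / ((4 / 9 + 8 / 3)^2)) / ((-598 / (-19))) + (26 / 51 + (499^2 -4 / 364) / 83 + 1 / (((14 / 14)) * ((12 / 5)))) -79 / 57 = 1265786205439452689 / 4562516902944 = 277431.57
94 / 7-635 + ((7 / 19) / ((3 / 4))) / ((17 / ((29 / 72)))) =-621.56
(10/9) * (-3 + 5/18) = -245/81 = -3.02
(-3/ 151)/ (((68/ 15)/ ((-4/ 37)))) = 45/ 94979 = 0.00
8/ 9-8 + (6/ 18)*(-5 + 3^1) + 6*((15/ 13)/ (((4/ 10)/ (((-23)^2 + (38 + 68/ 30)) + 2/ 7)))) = 8067035/ 819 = 9849.86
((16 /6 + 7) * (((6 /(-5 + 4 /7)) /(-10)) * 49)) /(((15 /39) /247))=31939817 /775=41212.67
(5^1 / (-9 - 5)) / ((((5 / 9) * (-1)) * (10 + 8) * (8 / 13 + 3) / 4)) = 13 / 329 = 0.04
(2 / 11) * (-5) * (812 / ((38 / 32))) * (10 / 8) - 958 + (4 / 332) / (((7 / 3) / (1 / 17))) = -3581616867 / 2064293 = -1735.03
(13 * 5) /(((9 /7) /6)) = 910 /3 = 303.33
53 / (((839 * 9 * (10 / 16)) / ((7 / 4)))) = 742 / 37755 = 0.02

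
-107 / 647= -0.17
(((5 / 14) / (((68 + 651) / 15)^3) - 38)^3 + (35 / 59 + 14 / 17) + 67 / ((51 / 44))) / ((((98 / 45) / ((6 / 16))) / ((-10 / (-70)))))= -1045828649122648478589061700471585400885 / 775638139928255812181477333107944064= -1348.35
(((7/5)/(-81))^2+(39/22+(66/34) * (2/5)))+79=5002682411/61345350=81.55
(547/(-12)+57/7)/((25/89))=-55981/420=-133.29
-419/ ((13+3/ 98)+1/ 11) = -31.93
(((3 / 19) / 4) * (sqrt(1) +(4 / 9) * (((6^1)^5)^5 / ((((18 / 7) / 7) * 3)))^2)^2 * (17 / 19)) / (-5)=-4462101644342746692283308026851917082783295493149486634862138300503372897189939 / 7220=-618019618330020317490762900000000000000000000000000000000000000000000000000.00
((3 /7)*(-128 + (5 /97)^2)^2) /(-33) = -1450403522929 /6816754637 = -212.77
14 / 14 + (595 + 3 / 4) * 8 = 4767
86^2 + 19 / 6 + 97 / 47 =2087147 / 282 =7401.23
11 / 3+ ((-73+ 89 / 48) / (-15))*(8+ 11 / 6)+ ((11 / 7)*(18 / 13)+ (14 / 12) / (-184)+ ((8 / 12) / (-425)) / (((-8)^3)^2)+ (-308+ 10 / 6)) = -799136976607637 / 3147979161600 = -253.86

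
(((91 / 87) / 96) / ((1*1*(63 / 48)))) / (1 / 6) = 13 / 261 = 0.05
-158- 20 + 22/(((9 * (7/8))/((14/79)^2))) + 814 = 35728412/56169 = 636.09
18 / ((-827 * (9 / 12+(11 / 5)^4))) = -0.00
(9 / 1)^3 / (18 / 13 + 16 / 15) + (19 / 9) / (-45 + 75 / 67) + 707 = 6351431983 / 6323940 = 1004.35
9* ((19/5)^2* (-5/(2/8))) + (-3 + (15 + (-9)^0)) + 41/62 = -801517/310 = -2585.54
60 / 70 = 6 / 7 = 0.86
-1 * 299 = -299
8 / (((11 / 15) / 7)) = 840 / 11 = 76.36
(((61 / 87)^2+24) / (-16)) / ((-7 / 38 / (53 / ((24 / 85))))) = 15867344315 / 10172736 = 1559.79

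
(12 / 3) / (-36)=-1 / 9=-0.11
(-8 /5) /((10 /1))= -4 /25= -0.16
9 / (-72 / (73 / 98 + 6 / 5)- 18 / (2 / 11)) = -953 / 14403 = -0.07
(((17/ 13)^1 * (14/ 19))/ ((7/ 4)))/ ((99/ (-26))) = -272/ 1881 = -0.14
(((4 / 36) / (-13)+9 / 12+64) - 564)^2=54593724409 / 219024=249259.10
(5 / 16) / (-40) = -1 / 128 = -0.01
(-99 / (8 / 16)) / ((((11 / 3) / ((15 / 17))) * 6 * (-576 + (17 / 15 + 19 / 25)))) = 10125 / 731986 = 0.01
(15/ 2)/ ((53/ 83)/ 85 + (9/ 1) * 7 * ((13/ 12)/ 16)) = 3386400/ 1929407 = 1.76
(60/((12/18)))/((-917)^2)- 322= -270766168/840889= -322.00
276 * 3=828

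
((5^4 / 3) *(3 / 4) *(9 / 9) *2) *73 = 45625 / 2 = 22812.50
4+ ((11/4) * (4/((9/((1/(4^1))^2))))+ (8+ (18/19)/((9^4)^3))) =115206843393473/9539842121136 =12.08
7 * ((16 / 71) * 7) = 784 / 71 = 11.04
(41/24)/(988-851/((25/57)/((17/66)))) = 11275/3222324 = 0.00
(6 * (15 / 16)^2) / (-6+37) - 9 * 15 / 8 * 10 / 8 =-83025 / 3968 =-20.92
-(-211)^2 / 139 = -44521 / 139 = -320.29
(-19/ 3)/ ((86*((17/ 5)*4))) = -95/ 17544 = -0.01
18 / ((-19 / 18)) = -324 / 19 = -17.05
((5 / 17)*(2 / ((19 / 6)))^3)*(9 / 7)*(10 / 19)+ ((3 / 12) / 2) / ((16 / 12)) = 0.14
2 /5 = 0.40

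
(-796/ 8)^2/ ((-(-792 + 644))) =39601/ 592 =66.89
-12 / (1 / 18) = -216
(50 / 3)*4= 200 / 3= 66.67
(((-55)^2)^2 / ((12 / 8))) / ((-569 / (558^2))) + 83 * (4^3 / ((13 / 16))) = -24692803394552 / 7397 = -3338218655.48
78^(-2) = 1 / 6084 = 0.00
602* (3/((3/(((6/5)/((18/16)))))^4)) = 39452672/1366875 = 28.86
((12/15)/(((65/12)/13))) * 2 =96/25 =3.84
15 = 15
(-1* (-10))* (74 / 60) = 37 / 3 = 12.33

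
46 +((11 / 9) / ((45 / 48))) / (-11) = 6194 / 135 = 45.88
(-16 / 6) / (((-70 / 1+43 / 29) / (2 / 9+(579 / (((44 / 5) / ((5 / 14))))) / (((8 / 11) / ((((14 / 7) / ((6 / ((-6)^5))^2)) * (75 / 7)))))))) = 118979011102736 / 2628801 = 45259801.37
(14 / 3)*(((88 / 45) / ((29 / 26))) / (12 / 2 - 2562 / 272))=-4356352 / 1820475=-2.39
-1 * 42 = -42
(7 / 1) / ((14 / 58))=29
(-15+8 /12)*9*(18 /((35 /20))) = -9288 /7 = -1326.86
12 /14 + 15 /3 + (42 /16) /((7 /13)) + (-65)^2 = 237201 /56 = 4235.73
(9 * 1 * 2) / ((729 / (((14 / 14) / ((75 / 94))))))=188 / 6075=0.03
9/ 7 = 1.29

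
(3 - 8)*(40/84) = -50/21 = -2.38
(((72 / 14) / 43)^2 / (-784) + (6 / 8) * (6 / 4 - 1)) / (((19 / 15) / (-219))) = -43748641215 / 674796248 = -64.83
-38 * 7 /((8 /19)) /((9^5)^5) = -2527 /2871591950767410355080996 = -0.00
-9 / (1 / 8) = -72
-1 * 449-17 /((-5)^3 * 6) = -448.98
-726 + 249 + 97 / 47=-22322 / 47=-474.94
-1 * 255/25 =-51/5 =-10.20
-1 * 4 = -4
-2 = -2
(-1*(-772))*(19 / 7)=14668 / 7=2095.43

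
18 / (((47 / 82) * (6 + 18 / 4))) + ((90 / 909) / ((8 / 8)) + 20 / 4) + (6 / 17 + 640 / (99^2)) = 47105411417 / 5536516293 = 8.51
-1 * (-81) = 81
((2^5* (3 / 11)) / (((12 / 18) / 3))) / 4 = 108 / 11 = 9.82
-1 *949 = -949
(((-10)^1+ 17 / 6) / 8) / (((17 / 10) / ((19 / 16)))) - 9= -62837 / 6528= -9.63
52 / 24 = 13 / 6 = 2.17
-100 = -100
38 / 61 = 0.62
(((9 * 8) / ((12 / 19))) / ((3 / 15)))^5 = 60169205700000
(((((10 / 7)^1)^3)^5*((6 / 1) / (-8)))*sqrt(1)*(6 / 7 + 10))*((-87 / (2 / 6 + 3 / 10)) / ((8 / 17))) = 16638750000000000000 / 33232930569601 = 500670.56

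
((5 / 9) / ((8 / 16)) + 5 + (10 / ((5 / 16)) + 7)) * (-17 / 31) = -6902 / 279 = -24.74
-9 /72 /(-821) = 1 /6568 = 0.00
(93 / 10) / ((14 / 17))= 1581 / 140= 11.29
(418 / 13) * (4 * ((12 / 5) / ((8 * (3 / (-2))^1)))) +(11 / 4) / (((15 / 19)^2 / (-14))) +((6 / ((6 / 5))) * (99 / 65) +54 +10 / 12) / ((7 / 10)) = 1.72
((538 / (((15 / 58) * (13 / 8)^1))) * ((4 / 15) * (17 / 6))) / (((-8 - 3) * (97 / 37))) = -314037056 / 9362925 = -33.54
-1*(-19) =19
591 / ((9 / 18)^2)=2364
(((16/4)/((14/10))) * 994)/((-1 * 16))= -355/2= -177.50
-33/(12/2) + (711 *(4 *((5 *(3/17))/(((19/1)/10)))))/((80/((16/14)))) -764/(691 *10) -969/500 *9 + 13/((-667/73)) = -2921804253007/521044058500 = -5.61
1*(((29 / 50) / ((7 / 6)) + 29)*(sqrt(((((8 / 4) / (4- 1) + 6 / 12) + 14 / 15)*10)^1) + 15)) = 5162*sqrt(21) / 175 + 15486 / 35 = 577.63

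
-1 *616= -616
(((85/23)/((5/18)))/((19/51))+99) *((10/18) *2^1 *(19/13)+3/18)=2740679/11362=241.21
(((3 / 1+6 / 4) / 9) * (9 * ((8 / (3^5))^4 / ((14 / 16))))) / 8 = 2048 / 2711943423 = 0.00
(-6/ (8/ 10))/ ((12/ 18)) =-45/ 4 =-11.25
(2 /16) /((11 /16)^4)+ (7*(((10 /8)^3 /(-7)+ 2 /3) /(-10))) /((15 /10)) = 15964999 /42166080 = 0.38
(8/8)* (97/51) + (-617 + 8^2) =-28106/51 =-551.10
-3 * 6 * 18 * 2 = -648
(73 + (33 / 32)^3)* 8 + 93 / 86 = 104594507 / 176128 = 593.86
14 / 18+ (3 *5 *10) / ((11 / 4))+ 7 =6170 / 99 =62.32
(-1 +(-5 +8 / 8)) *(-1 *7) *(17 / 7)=85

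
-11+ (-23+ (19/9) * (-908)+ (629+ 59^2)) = 19432/9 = 2159.11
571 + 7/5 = 2862/5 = 572.40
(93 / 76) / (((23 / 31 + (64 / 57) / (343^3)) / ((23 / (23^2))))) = 349018346943 / 4867129430012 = 0.07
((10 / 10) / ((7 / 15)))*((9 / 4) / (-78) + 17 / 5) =7.22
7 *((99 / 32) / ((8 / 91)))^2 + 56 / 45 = 25569725531 / 2949120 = 8670.29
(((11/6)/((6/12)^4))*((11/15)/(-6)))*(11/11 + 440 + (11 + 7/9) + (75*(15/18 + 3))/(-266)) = -52337945/32319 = -1619.42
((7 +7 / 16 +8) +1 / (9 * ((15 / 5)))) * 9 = 6685 / 48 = 139.27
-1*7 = -7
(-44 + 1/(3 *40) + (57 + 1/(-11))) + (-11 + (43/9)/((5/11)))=49217/3960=12.43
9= 9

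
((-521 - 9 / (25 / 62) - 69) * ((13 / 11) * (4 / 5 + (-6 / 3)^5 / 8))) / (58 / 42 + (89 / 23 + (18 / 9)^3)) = 174.76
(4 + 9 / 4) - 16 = -39 / 4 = -9.75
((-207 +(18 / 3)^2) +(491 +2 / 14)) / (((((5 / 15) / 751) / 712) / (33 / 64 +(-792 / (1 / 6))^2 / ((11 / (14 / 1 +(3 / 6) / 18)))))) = 118310707863233523 / 8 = 14788838482904190.38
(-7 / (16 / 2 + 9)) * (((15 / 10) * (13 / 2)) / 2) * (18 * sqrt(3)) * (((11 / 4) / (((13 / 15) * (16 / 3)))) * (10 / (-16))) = 23.27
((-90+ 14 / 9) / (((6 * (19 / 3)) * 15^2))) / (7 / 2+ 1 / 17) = -13532 / 4655475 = -0.00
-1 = -1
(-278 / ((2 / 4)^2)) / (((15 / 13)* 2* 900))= -1807 / 3375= -0.54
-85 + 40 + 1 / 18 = -809 / 18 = -44.94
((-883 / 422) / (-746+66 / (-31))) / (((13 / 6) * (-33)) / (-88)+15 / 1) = 0.00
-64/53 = -1.21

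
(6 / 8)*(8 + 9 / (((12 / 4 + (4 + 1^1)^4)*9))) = 15075 / 2512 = 6.00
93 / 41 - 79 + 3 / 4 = -12461 / 164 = -75.98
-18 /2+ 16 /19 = -8.16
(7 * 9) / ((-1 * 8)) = -7.88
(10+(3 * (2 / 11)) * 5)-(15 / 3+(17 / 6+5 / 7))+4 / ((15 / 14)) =6093 / 770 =7.91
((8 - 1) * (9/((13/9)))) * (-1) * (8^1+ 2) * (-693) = 3929310/13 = 302254.62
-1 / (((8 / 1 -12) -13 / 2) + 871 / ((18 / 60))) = -6 / 17357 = -0.00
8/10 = 4/5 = 0.80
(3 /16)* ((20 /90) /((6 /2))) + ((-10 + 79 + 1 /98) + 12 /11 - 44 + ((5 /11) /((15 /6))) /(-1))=1006415 /38808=25.93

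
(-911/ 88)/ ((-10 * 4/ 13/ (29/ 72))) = 343447/ 253440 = 1.36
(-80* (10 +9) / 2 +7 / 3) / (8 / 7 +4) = -15911 / 108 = -147.32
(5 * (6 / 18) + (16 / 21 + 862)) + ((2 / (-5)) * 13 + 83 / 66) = 1987723 / 2310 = 860.49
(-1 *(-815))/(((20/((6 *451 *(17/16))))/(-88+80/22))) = -9884157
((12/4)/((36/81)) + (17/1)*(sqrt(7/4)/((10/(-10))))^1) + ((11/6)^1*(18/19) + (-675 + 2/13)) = -688.85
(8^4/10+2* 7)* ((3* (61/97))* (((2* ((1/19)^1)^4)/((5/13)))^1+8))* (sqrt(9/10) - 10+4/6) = -18857772121104/316028425+3030713376606* sqrt(10)/1580142125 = -53605.88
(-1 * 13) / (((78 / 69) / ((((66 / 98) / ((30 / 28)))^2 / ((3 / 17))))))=-94622 / 3675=-25.75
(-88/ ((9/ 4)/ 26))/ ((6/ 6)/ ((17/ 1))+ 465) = -2.19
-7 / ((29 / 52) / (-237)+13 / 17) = -209508 / 22817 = -9.18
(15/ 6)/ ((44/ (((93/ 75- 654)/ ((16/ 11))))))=-16319/ 640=-25.50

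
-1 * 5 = -5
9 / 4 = 2.25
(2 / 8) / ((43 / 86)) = 0.50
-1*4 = -4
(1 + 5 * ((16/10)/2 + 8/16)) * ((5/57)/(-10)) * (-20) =25/19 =1.32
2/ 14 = 1/ 7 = 0.14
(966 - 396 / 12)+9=942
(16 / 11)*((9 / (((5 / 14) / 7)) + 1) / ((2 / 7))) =49672 / 55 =903.13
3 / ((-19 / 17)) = -2.68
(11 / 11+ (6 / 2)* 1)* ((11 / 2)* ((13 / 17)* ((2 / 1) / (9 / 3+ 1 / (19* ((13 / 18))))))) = 12844 / 1173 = 10.95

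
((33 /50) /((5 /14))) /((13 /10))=462 /325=1.42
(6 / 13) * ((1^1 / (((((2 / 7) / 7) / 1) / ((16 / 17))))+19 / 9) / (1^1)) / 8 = 3851 / 2652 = 1.45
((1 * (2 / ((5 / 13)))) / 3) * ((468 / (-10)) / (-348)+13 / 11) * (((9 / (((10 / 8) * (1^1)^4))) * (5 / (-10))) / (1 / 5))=-327522 / 7975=-41.07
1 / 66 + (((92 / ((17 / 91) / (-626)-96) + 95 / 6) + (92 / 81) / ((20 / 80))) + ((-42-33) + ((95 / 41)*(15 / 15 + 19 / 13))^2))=-31887995362883080 / 1384268800776147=-23.04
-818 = -818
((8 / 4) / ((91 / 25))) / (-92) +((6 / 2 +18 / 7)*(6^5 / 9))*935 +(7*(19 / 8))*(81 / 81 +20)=10766803367 / 2392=4501171.98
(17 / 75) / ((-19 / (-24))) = 0.29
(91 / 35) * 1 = 13 / 5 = 2.60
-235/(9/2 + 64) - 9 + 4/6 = -11.76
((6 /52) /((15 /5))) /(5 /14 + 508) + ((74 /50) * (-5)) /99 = -310892 /4163445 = -0.07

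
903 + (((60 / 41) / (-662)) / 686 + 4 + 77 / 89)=376112121065 / 414281917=907.87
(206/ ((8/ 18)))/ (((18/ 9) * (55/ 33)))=2781/ 20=139.05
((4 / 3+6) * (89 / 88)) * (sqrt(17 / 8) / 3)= 89 * sqrt(34) / 144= 3.60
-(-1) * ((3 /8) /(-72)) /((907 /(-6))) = 1 /29024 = 0.00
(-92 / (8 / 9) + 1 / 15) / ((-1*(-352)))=-3103 / 10560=-0.29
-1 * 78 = -78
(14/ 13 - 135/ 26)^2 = 16.94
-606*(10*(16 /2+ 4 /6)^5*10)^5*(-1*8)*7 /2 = 13391927825250646826871534528919827906560000000000 /282429536481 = 47416881364855292225442520000000000000.00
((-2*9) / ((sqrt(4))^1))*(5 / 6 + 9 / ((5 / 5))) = -177 / 2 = -88.50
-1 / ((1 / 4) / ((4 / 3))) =-16 / 3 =-5.33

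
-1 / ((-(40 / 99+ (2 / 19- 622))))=-1881 / 1169024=-0.00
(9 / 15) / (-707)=-3 / 3535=-0.00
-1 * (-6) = 6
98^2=9604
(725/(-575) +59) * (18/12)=1992/23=86.61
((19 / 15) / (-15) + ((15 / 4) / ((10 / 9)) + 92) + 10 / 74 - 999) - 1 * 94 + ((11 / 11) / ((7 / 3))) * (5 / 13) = -6044899859 / 6060600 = -997.41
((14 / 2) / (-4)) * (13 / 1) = -91 / 4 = -22.75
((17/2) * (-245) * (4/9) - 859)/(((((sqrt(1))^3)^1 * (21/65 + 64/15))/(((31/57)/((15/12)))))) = -25890332/153045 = -169.17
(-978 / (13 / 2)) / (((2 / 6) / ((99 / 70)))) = -638.39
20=20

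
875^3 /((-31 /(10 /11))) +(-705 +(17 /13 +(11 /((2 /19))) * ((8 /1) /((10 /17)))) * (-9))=-435748614022 /22165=-19659310.36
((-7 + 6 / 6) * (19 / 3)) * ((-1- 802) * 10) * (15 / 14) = 2288550 / 7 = 326935.71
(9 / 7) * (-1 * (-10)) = 90 / 7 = 12.86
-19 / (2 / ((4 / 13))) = -38 / 13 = -2.92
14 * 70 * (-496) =-486080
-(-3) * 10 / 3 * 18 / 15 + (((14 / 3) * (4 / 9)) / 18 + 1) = 3187 / 243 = 13.12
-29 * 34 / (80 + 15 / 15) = -986 / 81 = -12.17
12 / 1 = 12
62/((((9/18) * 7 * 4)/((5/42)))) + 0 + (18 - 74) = -16309/294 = -55.47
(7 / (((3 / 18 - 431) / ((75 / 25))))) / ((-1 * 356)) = 63 / 460130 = 0.00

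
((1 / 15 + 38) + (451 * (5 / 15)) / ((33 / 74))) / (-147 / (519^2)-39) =-505291307 / 52526130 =-9.62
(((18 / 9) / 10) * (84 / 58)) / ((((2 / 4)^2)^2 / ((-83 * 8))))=-446208 / 145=-3077.30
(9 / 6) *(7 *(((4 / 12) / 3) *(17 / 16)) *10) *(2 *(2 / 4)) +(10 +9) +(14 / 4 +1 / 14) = 11749 / 336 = 34.97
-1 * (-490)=490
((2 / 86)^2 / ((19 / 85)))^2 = 7225 / 1234187161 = 0.00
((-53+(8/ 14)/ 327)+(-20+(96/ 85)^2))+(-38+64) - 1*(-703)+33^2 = 28879977949/ 16538025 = 1746.28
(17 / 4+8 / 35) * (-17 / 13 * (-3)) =31977 / 1820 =17.57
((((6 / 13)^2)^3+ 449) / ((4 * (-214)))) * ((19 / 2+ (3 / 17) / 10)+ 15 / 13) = -3194576464178 / 570697762115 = -5.60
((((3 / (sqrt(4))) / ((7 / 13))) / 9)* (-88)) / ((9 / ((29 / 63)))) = -16588 / 11907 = -1.39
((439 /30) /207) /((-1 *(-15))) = 439 /93150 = 0.00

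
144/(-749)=-144/749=-0.19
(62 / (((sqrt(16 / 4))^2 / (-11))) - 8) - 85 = -527 / 2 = -263.50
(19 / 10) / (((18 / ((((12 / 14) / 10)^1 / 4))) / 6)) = 19 / 1400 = 0.01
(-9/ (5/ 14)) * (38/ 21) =-45.60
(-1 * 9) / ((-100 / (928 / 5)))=2088 / 125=16.70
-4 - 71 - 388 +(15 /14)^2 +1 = -90327 /196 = -460.85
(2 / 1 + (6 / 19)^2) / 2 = 379 / 361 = 1.05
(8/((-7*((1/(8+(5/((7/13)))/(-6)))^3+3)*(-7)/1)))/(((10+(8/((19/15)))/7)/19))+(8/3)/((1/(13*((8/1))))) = 28056459354228/101130575525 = 277.43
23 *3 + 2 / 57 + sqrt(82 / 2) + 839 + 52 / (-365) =sqrt(41) + 18888706 / 20805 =914.30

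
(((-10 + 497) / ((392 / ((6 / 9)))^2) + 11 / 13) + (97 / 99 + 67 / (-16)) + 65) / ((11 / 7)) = 258083491 / 6474468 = 39.86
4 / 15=0.27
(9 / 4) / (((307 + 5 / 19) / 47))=2679 / 7784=0.34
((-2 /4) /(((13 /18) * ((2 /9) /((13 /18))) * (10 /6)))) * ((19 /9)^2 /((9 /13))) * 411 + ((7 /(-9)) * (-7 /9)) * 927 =-180667 /60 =-3011.12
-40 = -40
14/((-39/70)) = -980/39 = -25.13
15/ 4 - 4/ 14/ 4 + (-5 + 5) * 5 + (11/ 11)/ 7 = 3.82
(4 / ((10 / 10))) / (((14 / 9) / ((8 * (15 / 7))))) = 2160 / 49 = 44.08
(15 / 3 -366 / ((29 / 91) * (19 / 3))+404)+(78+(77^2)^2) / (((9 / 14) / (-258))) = -23320719380753 / 1653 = -14108118197.67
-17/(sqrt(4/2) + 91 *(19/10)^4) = -2016065870000/140640685542521 + 1700000000 *sqrt(2)/140640685542521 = -0.01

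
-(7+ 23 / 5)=-58 / 5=-11.60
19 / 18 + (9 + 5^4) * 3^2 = 102727 / 18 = 5707.06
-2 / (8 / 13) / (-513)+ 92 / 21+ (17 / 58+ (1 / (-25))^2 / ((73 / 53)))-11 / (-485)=8672350976021 / 1843520647500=4.70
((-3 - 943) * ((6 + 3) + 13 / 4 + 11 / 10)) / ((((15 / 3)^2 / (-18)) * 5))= 1136619 / 625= 1818.59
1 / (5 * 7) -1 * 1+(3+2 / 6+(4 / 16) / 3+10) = 5227 / 420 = 12.45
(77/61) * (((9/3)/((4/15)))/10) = 1.42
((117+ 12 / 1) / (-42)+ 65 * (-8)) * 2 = -7323 / 7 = -1046.14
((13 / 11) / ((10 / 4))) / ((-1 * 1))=-0.47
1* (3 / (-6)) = -1 / 2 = -0.50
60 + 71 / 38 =2351 / 38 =61.87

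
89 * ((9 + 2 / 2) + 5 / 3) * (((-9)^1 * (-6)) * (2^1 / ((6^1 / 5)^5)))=9734375 / 216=45066.55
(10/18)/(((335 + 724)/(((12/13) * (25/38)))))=250/784719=0.00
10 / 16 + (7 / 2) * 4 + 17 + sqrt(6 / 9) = sqrt(6) / 3 + 253 / 8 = 32.44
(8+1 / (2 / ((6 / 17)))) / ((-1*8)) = -139 / 136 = -1.02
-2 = -2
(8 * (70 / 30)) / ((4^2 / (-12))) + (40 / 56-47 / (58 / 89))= -34675 / 406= -85.41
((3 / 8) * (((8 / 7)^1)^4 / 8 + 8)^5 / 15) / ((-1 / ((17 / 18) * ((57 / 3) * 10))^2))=-194455224071287359808000000 / 6463173570106572081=-30086647.37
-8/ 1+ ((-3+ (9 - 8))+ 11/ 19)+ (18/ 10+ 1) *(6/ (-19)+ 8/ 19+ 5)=463/ 95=4.87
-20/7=-2.86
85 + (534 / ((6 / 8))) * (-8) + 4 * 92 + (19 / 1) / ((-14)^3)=-14386811 / 2744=-5243.01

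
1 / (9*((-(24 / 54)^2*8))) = -9 / 128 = -0.07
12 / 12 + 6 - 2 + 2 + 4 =11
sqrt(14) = 3.74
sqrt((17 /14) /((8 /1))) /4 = sqrt(119) /112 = 0.10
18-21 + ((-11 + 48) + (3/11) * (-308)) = -50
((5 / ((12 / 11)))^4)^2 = 83733937890625 / 429981696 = 194738.38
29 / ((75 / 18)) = 174 / 25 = 6.96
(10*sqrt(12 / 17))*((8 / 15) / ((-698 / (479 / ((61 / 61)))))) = -7664*sqrt(51) / 17799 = -3.07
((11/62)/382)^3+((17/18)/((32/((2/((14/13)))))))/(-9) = -5734393122713/941582176743096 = -0.01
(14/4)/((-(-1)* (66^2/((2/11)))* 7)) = 1/47916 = 0.00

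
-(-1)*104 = 104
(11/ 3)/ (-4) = -11/ 12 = -0.92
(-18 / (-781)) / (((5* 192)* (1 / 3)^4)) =243 / 124960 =0.00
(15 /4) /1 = 15 /4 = 3.75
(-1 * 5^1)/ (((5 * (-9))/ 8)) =8/ 9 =0.89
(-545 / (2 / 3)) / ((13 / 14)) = -11445 / 13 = -880.38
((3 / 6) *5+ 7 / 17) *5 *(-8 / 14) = -990 / 119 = -8.32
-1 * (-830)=830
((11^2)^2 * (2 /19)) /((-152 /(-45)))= 658845 /1444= 456.26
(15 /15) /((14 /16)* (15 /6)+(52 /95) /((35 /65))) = 10640 /34091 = 0.31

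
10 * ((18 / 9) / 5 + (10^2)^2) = 100004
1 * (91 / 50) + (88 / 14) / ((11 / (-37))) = -19.32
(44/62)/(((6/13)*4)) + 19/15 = 3071/1860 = 1.65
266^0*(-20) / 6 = -10 / 3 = -3.33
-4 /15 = -0.27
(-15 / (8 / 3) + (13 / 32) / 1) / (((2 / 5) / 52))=-10855 / 16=-678.44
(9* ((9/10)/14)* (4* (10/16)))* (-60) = -1215/14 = -86.79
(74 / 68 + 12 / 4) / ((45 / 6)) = 139 / 255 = 0.55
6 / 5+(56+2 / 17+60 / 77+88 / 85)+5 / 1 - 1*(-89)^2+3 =-7853.87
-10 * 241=-2410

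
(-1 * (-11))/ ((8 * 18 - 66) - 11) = 11/ 67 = 0.16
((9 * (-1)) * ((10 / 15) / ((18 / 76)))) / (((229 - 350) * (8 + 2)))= 38 / 1815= 0.02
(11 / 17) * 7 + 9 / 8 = 769 / 136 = 5.65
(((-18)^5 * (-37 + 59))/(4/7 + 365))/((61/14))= -1357969536/52033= -26098.24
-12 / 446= -6 / 223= -0.03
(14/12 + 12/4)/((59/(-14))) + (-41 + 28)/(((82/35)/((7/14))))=-109235/29028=-3.76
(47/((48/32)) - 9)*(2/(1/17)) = 2278/3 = 759.33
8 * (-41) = -328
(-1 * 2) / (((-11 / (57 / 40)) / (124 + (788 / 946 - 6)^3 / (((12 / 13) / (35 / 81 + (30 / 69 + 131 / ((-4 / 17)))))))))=233735500148218894 / 10843237408905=21555.88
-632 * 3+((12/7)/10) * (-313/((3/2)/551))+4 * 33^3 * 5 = 24399688/35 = 697133.94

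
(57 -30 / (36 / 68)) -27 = -80 / 3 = -26.67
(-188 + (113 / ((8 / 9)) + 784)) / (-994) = -5785 / 7952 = -0.73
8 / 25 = 0.32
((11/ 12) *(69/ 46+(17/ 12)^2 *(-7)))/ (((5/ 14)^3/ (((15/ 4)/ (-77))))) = 88543/ 7200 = 12.30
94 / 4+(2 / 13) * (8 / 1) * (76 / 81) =51923 / 2106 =24.65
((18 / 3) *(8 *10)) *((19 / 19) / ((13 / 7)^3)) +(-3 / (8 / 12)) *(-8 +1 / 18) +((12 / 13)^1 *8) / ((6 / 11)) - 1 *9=115.23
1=1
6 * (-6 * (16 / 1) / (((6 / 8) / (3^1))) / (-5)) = 2304 / 5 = 460.80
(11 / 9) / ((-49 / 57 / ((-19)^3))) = 1433531 / 147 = 9751.91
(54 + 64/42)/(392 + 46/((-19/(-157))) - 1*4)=11077/153237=0.07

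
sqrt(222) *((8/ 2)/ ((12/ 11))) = 11 *sqrt(222)/ 3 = 54.63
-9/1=-9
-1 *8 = -8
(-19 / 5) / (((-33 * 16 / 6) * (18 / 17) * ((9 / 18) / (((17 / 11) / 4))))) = 5491 / 174240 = 0.03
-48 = -48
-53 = -53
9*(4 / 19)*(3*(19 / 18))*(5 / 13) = 30 / 13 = 2.31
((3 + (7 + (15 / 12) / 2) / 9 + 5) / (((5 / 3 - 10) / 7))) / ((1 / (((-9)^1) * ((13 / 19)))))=173901 / 3800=45.76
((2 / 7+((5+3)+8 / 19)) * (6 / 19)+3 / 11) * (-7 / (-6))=28003 / 7942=3.53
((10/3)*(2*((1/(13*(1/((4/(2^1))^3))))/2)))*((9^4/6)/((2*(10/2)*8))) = 729/26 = 28.04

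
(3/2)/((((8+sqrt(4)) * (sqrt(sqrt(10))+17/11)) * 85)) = -1331 * sqrt(10)/2096300 - 3179/2096300+2057 * 10^(1/4)/2096300+14641 * 10^(3/4)/35637100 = 0.00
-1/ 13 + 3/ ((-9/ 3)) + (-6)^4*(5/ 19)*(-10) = -842666/ 247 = -3411.60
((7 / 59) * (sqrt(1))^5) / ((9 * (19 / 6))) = 14 / 3363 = 0.00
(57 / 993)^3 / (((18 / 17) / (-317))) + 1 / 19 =-49535431 / 12402524322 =-0.00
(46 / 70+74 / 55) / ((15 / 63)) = 8.41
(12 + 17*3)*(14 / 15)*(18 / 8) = 1323 / 10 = 132.30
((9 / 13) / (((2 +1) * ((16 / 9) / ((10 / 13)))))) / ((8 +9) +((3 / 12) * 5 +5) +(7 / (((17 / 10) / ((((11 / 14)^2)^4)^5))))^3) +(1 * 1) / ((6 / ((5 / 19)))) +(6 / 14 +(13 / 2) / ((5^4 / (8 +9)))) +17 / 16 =16524689456081363663070317867144727157877152942606013890248710126406087770395164292651418908613187008998274027276689629398404159294354672639507758347 / 9629627682916307344590136340843119997297313116982897428573166207611440147166785573313005690095742829482254956017448958152518660414263278222351790000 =1.72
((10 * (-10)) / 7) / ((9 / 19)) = -1900 / 63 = -30.16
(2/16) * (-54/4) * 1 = -27/16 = -1.69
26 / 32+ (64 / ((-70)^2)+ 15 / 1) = 310181 / 19600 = 15.83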